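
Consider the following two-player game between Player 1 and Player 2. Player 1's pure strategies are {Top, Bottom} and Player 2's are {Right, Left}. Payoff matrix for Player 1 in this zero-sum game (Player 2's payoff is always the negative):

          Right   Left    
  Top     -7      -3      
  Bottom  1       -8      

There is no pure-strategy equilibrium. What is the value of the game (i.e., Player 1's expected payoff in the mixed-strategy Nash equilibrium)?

Player 1's indifference between Top and Bottom determines Player 2's mixing probability q:
  Player 1's expected payoff from Top: q·(-7) + (1−q)·(-3) = -4q - 3
  Player 1's expected payoff from Bottom: q·1 + (1−q)·(-8) = 9q - 8
  -4q - 3 = 9q - 8  ⇒  -13q = -5  ⇒  q = 5/13.
The value is Player 1's expected payoff against this mix (using Top): (5/13)·(-7) + (8/13)·(-3) = -59/13.

v = -59/13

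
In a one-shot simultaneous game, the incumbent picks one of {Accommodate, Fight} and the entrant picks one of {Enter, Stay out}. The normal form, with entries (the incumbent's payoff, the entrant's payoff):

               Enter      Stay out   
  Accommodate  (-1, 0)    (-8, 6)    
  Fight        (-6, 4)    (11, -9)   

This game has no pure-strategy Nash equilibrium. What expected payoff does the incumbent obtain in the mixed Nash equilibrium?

Set the incumbent's expected payoff from Accommodate equal to that from Fight:
  the incumbent's expected payoff from Accommodate: q·(-1) + (1−q)·(-8) = 7q - 8
  the incumbent's expected payoff from Fight: q·(-6) + (1−q)·11 = -17q + 11
  7q - 8 = -17q + 11  ⇒  24q = 19  ⇒  q = 19/24.
At equilibrium the incumbent is indifferent across rows, so the incumbent's payoff equals the payoff from Accommodate: (19/24)·(-1) + (5/24)·(-8) = -59/24.

-59/24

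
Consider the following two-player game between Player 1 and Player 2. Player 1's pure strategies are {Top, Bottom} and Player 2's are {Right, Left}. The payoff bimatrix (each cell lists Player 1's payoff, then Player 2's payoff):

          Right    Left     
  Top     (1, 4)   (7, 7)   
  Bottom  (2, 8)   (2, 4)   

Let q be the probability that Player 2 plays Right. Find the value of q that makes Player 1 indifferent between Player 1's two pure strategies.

q = 5/6

Player 2's mix must leave Player 1 indifferent between Top and Bottom.
  Player 1's expected payoff from Top: q·1 + (1−q)·7 = -6q + 7
  Player 1's expected payoff from Bottom: q·2 + (1−q)·2 = 2
  -6q + 7 = 2  ⇒  -6q = -5  ⇒  q = 5/6.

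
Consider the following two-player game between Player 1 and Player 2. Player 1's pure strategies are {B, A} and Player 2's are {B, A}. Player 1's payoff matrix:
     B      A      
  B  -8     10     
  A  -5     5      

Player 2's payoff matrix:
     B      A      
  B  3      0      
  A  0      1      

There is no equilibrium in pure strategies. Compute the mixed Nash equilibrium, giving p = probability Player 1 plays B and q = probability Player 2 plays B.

Set Player 2's expected payoff from B equal to that from A:
  Player 2's payoff to B: p·3 + (1−p)·0 = 3p
  Player 2's payoff to A: p·0 + (1−p)·1 = -p + 1
  3p = -p + 1  ⇒  4p = 1  ⇒  p = 1/4.
In a mixed equilibrium Player 1 is indifferent between B and A; this condition fixes q.
  Player 1's expected payoff from B: q·(-8) + (1−q)·10 = -18q + 10
  Player 1's expected payoff from A: q·(-5) + (1−q)·5 = -10q + 5
  -18q + 10 = -10q + 5  ⇒  -8q = -5  ⇒  q = 5/8.

p = 1/4, q = 5/8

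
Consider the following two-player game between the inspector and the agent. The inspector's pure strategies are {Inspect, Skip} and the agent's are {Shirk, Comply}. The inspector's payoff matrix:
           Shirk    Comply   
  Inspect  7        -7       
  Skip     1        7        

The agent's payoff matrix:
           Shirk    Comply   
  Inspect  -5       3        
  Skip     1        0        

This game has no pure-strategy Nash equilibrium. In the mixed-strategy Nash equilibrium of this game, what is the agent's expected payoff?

1/3

The agent's indifference between Shirk and Comply determines the inspector's mixing probability p:
  the agent's expected payoff from Shirk: p·(-5) + (1−p)·1 = -6p + 1
  the agent's expected payoff from Comply: p·3 + (1−p)·0 = 3p
  -6p + 1 = 3p  ⇒  -9p = -1  ⇒  p = 1/9.
At equilibrium the agent is indifferent across columns, so the agent's payoff equals the payoff from Shirk: (1/9)·(-5) + (8/9)·1 = 1/3.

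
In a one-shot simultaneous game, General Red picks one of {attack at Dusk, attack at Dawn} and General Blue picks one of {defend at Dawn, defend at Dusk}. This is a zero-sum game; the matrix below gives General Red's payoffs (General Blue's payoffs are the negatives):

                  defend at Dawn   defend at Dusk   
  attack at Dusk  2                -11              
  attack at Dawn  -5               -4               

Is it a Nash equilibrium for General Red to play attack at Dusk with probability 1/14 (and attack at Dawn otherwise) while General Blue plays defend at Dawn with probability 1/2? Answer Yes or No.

Yes

Check General Blue's indifference given General Red's mix p = 1/14:
  payoff from defend at Dawn = 9/2; payoff from defend at Dusk = 9/2 — equal.
Check General Red's indifference given General Blue's mix q = 1/2:
  payoff from attack at Dusk = -9/2; payoff from attack at Dawn = -9/2 — equal.
Both players are indifferent, so neither can profitably deviate.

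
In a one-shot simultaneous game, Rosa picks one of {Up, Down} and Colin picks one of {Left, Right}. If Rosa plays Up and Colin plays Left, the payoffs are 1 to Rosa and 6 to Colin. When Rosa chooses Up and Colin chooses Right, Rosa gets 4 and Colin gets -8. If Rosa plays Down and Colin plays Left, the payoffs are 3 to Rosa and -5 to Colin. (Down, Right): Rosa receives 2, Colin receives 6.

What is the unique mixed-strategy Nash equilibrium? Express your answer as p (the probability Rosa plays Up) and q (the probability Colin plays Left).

Colin's indifference between Left and Right determines Rosa's mixing probability p:
  Colin's payoff from Left: p·6 + (1−p)·(-5) = 11p - 5
  Colin's payoff from Right: p·(-8) + (1−p)·6 = -14p + 6
  11p - 5 = -14p + 6  ⇒  25p = 11  ⇒  p = 11/25.
For Rosa to be willing to mix, Rosa must be indifferent between Up and Down, which pins down Colin's mix.
  Rosa's expected payoff from Up: q·1 + (1−q)·4 = -3q + 4
  Rosa's expected payoff from Down: q·3 + (1−q)·2 = q + 2
  -3q + 4 = q + 2  ⇒  -4q = -2  ⇒  q = 1/2.

p = 11/25, q = 1/2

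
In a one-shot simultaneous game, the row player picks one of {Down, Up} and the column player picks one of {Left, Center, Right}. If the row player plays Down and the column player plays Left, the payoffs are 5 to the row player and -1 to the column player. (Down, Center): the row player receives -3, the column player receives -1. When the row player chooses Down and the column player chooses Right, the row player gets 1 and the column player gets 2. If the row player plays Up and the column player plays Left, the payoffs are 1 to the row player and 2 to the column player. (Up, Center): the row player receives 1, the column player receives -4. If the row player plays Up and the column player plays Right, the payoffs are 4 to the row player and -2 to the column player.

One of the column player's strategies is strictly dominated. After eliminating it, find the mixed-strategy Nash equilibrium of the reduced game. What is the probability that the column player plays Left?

The column player's strategy Center is strictly dominated by Right: 2 > -1 and -2 > -4. Eliminate Center.
For the row player to be willing to mix, the row player must be indifferent between Down and Up, which pins down the column player's mix.
  the row player's expected payoff from Down: q·5 + (1−q)·1 = 4q + 1
  the row player's expected payoff from Up: q·1 + (1−q)·4 = -3q + 4
  4q + 1 = -3q + 4  ⇒  7q = 3  ⇒  q = 3/7.

q = 3/7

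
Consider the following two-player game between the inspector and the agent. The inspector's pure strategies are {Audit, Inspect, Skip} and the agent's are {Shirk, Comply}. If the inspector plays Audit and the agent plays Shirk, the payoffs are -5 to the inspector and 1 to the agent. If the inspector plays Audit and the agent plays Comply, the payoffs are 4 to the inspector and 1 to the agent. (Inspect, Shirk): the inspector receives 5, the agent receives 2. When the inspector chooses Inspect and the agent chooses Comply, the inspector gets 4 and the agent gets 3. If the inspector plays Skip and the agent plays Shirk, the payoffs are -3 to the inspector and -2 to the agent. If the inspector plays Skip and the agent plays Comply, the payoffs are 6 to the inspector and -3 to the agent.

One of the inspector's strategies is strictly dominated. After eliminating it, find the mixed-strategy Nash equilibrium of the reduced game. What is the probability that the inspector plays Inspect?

p = 1/2

The inspector's strategy Audit is strictly dominated by Skip: -3 > -5 and 6 > 4. Eliminate Audit.
For the agent to be willing to mix, the agent must be indifferent between Shirk and Comply, which pins down the inspector's mix.
  the agent's expected payoff from Shirk: p·2 + (1−p)·(-2) = 4p - 2
  the agent's expected payoff from Comply: p·3 + (1−p)·(-3) = 6p - 3
  4p - 2 = 6p - 3  ⇒  -2p = -1  ⇒  p = 1/2.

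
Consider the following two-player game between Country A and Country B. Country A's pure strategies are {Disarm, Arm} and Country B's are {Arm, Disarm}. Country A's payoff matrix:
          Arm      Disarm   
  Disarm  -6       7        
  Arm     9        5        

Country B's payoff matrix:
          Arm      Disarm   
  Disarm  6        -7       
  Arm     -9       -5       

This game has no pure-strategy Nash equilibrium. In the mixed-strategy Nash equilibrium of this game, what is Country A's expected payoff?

93/17

Country A's indifference between Disarm and Arm determines Country B's mixing probability q:
  Country A's expected payoff from Disarm: q·(-6) + (1−q)·7 = -13q + 7
  Country A's expected payoff from Arm: q·9 + (1−q)·5 = 4q + 5
  -13q + 7 = 4q + 5  ⇒  -17q = -2  ⇒  q = 2/17.
At equilibrium Country A is indifferent across rows, so Country A's payoff equals the payoff from Disarm: (2/17)·(-6) + (15/17)·7 = 93/17.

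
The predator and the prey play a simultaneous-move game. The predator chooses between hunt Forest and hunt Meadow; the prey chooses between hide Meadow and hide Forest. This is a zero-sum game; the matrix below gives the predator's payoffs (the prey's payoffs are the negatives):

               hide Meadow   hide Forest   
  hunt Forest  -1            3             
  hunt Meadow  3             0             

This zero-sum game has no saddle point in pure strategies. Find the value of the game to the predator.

v = 9/7

For the predator to be willing to mix, the predator must be indifferent between hunt Forest and hunt Meadow, which pins down the prey's mix.
  the predator's payoff to hunt Forest: q·(-1) + (1−q)·3 = -4q + 3
  the predator's payoff to hunt Meadow: q·3 + (1−q)·0 = 3q
  -4q + 3 = 3q  ⇒  -7q = -3  ⇒  q = 3/7.
The value is the predator's expected payoff against this mix (using hunt Forest): (3/7)·(-1) + (4/7)·3 = 9/7.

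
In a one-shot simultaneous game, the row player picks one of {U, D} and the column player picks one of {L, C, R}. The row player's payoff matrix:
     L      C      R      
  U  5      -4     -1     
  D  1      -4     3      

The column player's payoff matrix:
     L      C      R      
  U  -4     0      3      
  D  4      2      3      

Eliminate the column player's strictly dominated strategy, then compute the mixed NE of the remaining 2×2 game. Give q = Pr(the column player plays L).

The column player's strategy C is strictly dominated by R: 3 > 0 and 3 > 2. Eliminate C.
For the row player to be willing to mix, the row player must be indifferent between U and D, which pins down the column player's mix.
  the row player's payoff from U: q·5 + (1−q)·(-1) = 6q - 1
  the row player's payoff from D: q·1 + (1−q)·3 = -2q + 3
  6q - 1 = -2q + 3  ⇒  8q = 4  ⇒  q = 1/2.

q = 1/2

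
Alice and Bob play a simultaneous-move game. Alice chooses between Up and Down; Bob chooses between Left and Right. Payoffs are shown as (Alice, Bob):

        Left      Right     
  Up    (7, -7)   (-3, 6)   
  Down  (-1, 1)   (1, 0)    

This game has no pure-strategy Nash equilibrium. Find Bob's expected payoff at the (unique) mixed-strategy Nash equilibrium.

In a mixed equilibrium Bob is indifferent between Left and Right; this condition fixes p.
  Bob's payoff from Left: p·(-7) + (1−p)·1 = -8p + 1
  Bob's payoff from Right: p·6 + (1−p)·0 = 6p
  -8p + 1 = 6p  ⇒  -14p = -1  ⇒  p = 1/14.
At equilibrium Bob is indifferent across columns, so Bob's payoff equals the payoff from Left: (1/14)·(-7) + (13/14)·1 = 3/7.

3/7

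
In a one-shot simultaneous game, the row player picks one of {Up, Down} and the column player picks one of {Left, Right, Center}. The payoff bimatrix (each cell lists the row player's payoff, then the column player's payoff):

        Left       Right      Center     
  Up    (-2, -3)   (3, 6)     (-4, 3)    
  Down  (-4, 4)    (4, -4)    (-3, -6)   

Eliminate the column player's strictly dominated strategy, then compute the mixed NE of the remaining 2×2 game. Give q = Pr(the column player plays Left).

q = 1/3

The column player's strategy Center is strictly dominated by Right: 6 > 3 and -4 > -6. Eliminate Center.
The column player's mix must leave the row player indifferent between Up and Down.
  the row player's payoff to Up: q·(-2) + (1−q)·3 = -5q + 3
  the row player's payoff to Down: q·(-4) + (1−q)·4 = -8q + 4
  -5q + 3 = -8q + 4  ⇒  3q = 1  ⇒  q = 1/3.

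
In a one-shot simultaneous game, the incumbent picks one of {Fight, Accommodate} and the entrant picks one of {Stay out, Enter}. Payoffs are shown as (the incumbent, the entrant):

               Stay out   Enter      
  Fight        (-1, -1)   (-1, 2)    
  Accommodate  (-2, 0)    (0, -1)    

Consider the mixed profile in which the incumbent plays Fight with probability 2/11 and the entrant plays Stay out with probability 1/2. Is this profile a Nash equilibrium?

No

Given the incumbent's mix p = 2/11, the entrant's payoff from Stay out is -2/11 but from Enter is -5/11. The entrant strictly prefers Stay out, so the entrant would not mix.
So the proposed profile is not a Nash equilibrium.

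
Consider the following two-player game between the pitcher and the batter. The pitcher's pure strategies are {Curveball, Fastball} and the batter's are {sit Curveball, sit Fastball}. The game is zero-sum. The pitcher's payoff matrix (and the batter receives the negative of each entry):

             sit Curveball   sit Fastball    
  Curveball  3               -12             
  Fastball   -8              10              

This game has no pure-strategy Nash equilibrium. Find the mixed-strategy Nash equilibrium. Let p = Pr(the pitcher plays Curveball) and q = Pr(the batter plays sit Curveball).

p = 6/11, q = 2/3

Set the batter's expected payoff from sit Curveball equal to that from sit Fastball:
  the batter's expected payoff from sit Curveball: p·(-3) + (1−p)·8 = -11p + 8
  the batter's expected payoff from sit Fastball: p·12 + (1−p)·(-10) = 22p - 10
  -11p + 8 = 22p - 10  ⇒  -33p = -18  ⇒  p = 6/11.
In a mixed equilibrium the pitcher is indifferent between Curveball and Fastball; this condition fixes q.
  the pitcher's payoff to Curveball: q·3 + (1−q)·(-12) = 15q - 12
  the pitcher's payoff to Fastball: q·(-8) + (1−q)·10 = -18q + 10
  15q - 12 = -18q + 10  ⇒  33q = 22  ⇒  q = 2/3.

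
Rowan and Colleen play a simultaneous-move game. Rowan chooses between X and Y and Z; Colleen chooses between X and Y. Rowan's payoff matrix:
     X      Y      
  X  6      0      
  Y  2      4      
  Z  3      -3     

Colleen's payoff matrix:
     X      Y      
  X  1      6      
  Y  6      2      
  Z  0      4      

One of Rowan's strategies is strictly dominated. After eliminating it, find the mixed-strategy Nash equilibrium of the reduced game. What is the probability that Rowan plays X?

Rowan's strategy Z is strictly dominated by X: 6 > 3 and 0 > -3. Eliminate Z.
In a mixed equilibrium Colleen is indifferent between X and Y; this condition fixes p.
  Colleen's payoff to X: p·1 + (1−p)·6 = -5p + 6
  Colleen's payoff to Y: p·6 + (1−p)·2 = 4p + 2
  -5p + 6 = 4p + 2  ⇒  -9p = -4  ⇒  p = 4/9.

p = 4/9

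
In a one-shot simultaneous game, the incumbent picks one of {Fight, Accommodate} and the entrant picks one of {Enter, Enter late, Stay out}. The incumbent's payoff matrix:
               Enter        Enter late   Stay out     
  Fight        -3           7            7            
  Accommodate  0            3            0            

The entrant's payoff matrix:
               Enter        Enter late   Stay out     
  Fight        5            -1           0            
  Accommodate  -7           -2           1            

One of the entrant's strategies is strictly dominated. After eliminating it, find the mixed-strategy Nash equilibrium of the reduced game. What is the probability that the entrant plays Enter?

q = 7/10

The entrant's strategy Enter late is strictly dominated by Stay out: 0 > -1 and 1 > -2. Eliminate Enter late.
The entrant's mix must leave the incumbent indifferent between Fight and Accommodate.
  the incumbent's payoff to Fight: q·(-3) + (1−q)·7 = -10q + 7
  the incumbent's payoff to Accommodate: q·0 + (1−q)·0 = 0
  -10q + 7 = 0  ⇒  -10q = -7  ⇒  q = 7/10.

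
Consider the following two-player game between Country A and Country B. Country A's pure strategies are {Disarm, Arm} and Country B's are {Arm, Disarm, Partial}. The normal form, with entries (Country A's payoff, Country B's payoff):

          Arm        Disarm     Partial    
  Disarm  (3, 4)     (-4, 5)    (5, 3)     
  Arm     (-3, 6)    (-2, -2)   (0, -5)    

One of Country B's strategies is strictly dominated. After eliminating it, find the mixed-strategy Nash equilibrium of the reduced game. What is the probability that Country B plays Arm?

q = 1/4

Country B's strategy Partial is strictly dominated by Disarm: 5 > 3 and -2 > -5. Eliminate Partial.
Set Country A's expected payoff from Disarm equal to that from Arm:
  Country A's payoff from Disarm: q·3 + (1−q)·(-4) = 7q - 4
  Country A's payoff from Arm: q·(-3) + (1−q)·(-2) = -q - 2
  7q - 4 = -q - 2  ⇒  8q = 2  ⇒  q = 1/4.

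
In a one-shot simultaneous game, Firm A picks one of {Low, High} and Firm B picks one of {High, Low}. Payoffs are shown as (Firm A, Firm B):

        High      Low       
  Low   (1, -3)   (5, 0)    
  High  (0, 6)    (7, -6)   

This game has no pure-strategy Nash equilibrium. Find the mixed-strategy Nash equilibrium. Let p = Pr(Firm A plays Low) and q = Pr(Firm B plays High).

p = 4/5, q = 2/3

Firm B's indifference between High and Low determines Firm A's mixing probability p:
  Firm B's expected payoff from High: p·(-3) + (1−p)·6 = -9p + 6
  Firm B's expected payoff from Low: p·0 + (1−p)·(-6) = 6p - 6
  -9p + 6 = 6p - 6  ⇒  -15p = -12  ⇒  p = 4/5.
For Firm A to be willing to mix, Firm A must be indifferent between Low and High, which pins down Firm B's mix.
  Firm A's payoff from Low: q·1 + (1−q)·5 = -4q + 5
  Firm A's payoff from High: q·0 + (1−q)·7 = -7q + 7
  -4q + 5 = -7q + 7  ⇒  3q = 2  ⇒  q = 2/3.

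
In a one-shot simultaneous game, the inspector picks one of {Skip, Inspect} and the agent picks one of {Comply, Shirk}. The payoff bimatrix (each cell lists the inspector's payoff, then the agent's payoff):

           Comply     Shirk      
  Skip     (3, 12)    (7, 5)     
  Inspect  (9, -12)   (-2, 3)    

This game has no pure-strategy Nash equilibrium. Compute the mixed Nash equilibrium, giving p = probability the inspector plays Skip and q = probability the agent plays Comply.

p = 15/22, q = 3/5

Set the agent's expected payoff from Comply equal to that from Shirk:
  the agent's payoff to Comply: p·12 + (1−p)·(-12) = 24p - 12
  the agent's payoff to Shirk: p·5 + (1−p)·3 = 2p + 3
  24p - 12 = 2p + 3  ⇒  22p = 15  ⇒  p = 15/22.
The agent's mix must leave the inspector indifferent between Skip and Inspect.
  the inspector's payoff from Skip: q·3 + (1−q)·7 = -4q + 7
  the inspector's payoff from Inspect: q·9 + (1−q)·(-2) = 11q - 2
  -4q + 7 = 11q - 2  ⇒  -15q = -9  ⇒  q = 3/5.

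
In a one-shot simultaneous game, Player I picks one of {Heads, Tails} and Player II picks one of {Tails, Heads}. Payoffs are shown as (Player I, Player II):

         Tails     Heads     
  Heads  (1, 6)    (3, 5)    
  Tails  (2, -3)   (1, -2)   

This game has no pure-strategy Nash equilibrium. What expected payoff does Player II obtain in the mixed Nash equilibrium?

3/2

In a mixed equilibrium Player II is indifferent between Tails and Heads; this condition fixes p.
  Player II's payoff from Tails: p·6 + (1−p)·(-3) = 9p - 3
  Player II's payoff from Heads: p·5 + (1−p)·(-2) = 7p - 2
  9p - 3 = 7p - 2  ⇒  2p = 1  ⇒  p = 1/2.
At equilibrium Player II is indifferent across columns, so Player II's payoff equals the payoff from Tails: (1/2)·6 + (1/2)·(-3) = 3/2.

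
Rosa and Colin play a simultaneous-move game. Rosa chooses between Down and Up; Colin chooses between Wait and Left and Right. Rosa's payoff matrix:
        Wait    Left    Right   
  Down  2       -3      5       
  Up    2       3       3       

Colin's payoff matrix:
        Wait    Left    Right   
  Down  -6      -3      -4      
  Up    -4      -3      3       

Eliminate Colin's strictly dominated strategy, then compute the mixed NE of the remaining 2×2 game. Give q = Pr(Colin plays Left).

q = 1/4

Colin's strategy Wait is strictly dominated by Left: -3 > -6 and -3 > -4. Eliminate Wait.
In a mixed equilibrium Rosa is indifferent between Down and Up; this condition fixes q.
  Rosa's payoff to Down: q·(-3) + (1−q)·5 = -8q + 5
  Rosa's payoff to Up: q·3 + (1−q)·3 = 3
  -8q + 5 = 3  ⇒  -8q = -2  ⇒  q = 1/4.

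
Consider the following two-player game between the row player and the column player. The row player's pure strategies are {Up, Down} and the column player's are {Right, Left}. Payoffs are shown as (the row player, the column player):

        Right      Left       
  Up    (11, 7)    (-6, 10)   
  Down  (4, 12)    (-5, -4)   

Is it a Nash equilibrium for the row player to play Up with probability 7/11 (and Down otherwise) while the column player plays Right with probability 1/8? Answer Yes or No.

No

Given the row player's mix p = 7/11, the column player's payoff from Right is 97/11 but from Left is 54/11. The column player strictly prefers Right, so the column player would not mix.
So the proposed profile is not a Nash equilibrium.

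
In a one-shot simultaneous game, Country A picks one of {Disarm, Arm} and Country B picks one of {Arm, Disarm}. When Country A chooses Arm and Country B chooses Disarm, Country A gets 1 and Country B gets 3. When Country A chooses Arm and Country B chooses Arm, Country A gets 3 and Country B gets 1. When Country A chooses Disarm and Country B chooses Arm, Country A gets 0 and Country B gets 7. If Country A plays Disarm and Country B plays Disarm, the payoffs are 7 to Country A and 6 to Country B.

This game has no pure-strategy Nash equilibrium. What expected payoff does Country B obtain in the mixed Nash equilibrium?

5

Set Country B's expected payoff from Arm equal to that from Disarm:
  Country B's payoff to Arm: p·7 + (1−p)·1 = 6p + 1
  Country B's payoff to Disarm: p·6 + (1−p)·3 = 3p + 3
  6p + 1 = 3p + 3  ⇒  3p = 2  ⇒  p = 2/3.
At equilibrium Country B is indifferent across columns, so Country B's payoff equals the payoff from Arm: (2/3)·7 + (1/3)·1 = 5.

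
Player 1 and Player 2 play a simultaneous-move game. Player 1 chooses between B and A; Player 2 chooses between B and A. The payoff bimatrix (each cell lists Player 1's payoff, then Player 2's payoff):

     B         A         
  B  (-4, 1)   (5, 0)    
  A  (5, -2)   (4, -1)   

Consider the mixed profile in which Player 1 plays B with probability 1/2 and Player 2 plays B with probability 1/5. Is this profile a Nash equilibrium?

Given Player 2's mix q = 1/5, Player 1's payoff from B is 16/5 but from A is 21/5. Player 1 strictly prefers A, so Player 1 would not mix.
So the proposed profile is not a Nash equilibrium.

No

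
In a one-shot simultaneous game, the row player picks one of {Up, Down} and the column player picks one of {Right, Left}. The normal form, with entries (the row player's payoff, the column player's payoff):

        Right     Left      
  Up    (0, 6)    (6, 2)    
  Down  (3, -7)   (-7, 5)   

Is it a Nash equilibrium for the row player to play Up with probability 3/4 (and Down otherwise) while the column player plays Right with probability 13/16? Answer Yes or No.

Yes

Check the column player's indifference given the row player's mix p = 3/4:
  payoff from Right = 11/4; payoff from Left = 11/4 — equal.
Check the row player's indifference given the column player's mix q = 13/16:
  payoff from Up = 9/8; payoff from Down = 9/8 — equal.
Both players are indifferent, so neither can profitably deviate.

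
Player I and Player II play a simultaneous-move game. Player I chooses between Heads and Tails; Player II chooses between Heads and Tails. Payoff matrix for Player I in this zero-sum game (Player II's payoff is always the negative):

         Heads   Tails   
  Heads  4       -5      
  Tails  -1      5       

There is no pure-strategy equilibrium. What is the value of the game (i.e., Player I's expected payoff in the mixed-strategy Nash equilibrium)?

Set Player I's expected payoff from Heads equal to that from Tails:
  Player I's payoff from Heads: q·4 + (1−q)·(-5) = 9q - 5
  Player I's payoff from Tails: q·(-1) + (1−q)·5 = -6q + 5
  9q - 5 = -6q + 5  ⇒  15q = 10  ⇒  q = 2/3.
The value is Player I's expected payoff against this mix (using Heads): (2/3)·4 + (1/3)·(-5) = 1.

v = 1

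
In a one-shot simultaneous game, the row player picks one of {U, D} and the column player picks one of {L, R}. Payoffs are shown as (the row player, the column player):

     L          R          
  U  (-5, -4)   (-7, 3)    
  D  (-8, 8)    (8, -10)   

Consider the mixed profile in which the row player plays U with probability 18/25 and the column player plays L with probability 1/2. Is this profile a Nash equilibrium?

No

Given the column player's mix q = 1/2, the row player's payoff from U is -6 but from D is 0. The row player strictly prefers D, so the row player would not mix.
So the proposed profile is not a Nash equilibrium.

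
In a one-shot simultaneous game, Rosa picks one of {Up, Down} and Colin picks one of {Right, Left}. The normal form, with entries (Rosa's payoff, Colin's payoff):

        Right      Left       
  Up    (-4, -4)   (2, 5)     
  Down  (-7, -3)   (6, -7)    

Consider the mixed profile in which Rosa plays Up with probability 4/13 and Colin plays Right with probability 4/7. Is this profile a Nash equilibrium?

Check Colin's indifference given Rosa's mix p = 4/13:
  payoff from Right = -43/13; payoff from Left = -43/13 — equal.
Check Rosa's indifference given Colin's mix q = 4/7:
  payoff from Up = -10/7; payoff from Down = -10/7 — equal.
Both players are indifferent, so neither can profitably deviate.

Yes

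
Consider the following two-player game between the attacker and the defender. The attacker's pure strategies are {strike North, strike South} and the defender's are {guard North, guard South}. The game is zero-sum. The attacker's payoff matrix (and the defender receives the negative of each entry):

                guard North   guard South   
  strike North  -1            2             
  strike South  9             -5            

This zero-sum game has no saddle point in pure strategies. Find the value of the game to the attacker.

v = 13/17

In a mixed equilibrium the attacker is indifferent between strike North and strike South; this condition fixes q.
  the attacker's payoff from strike North: q·(-1) + (1−q)·2 = -3q + 2
  the attacker's payoff from strike South: q·9 + (1−q)·(-5) = 14q - 5
  -3q + 2 = 14q - 5  ⇒  -17q = -7  ⇒  q = 7/17.
The value is the attacker's expected payoff against this mix (using strike North): (7/17)·(-1) + (10/17)·2 = 13/17.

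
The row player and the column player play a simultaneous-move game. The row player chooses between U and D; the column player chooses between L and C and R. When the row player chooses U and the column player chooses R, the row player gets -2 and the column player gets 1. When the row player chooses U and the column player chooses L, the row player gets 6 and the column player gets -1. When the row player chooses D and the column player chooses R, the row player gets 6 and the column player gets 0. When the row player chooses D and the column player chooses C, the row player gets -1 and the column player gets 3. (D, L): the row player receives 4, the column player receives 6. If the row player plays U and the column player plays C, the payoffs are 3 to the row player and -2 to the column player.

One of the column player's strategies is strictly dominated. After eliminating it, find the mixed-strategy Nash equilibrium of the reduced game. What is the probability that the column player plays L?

q = 4/5

The column player's strategy C is strictly dominated by L: -1 > -2 and 6 > 3. Eliminate C.
The row player's indifference between U and D determines the column player's mixing probability q:
  the row player's payoff to U: q·6 + (1−q)·(-2) = 8q - 2
  the row player's payoff to D: q·4 + (1−q)·6 = -2q + 6
  8q - 2 = -2q + 6  ⇒  10q = 8  ⇒  q = 4/5.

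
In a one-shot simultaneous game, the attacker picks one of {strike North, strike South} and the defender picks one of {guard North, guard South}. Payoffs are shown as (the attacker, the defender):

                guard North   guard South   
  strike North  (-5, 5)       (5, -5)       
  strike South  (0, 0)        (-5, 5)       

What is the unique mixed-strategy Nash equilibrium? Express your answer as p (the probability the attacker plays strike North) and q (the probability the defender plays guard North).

The attacker's mix must leave the defender indifferent between guard North and guard South.
  the defender's payoff to guard North: p·5 + (1−p)·0 = 5p
  the defender's payoff to guard South: p·(-5) + (1−p)·5 = -10p + 5
  5p = -10p + 5  ⇒  15p = 5  ⇒  p = 1/3.
Set the attacker's expected payoff from strike North equal to that from strike South:
  the attacker's payoff to strike North: q·(-5) + (1−q)·5 = -10q + 5
  the attacker's payoff to strike South: q·0 + (1−q)·(-5) = 5q - 5
  -10q + 5 = 5q - 5  ⇒  -15q = -10  ⇒  q = 2/3.

p = 1/3, q = 2/3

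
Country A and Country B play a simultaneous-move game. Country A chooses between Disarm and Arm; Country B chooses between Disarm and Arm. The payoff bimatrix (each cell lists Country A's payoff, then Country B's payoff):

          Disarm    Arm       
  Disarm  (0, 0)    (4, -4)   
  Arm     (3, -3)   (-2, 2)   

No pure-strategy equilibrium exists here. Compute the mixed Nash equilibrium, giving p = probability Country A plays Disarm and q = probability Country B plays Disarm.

For Country B to be willing to mix, Country B must be indifferent between Disarm and Arm, which pins down Country A's mix.
  Country B's payoff from Disarm: p·0 + (1−p)·(-3) = 3p - 3
  Country B's payoff from Arm: p·(-4) + (1−p)·2 = -6p + 2
  3p - 3 = -6p + 2  ⇒  9p = 5  ⇒  p = 5/9.
For Country A to be willing to mix, Country A must be indifferent between Disarm and Arm, which pins down Country B's mix.
  Country A's payoff to Disarm: q·0 + (1−q)·4 = -4q + 4
  Country A's payoff to Arm: q·3 + (1−q)·(-2) = 5q - 2
  -4q + 4 = 5q - 2  ⇒  -9q = -6  ⇒  q = 2/3.

p = 5/9, q = 2/3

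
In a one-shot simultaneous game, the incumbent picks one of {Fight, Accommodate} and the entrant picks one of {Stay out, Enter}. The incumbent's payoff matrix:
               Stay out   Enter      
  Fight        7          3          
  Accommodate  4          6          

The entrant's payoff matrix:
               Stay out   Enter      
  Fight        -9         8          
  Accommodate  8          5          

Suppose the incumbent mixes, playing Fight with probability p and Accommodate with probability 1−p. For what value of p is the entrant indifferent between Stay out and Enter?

The entrant's indifference between Stay out and Enter determines the incumbent's mixing probability p:
  the entrant's payoff to Stay out: p·(-9) + (1−p)·8 = -17p + 8
  the entrant's payoff to Enter: p·8 + (1−p)·5 = 3p + 5
  -17p + 8 = 3p + 5  ⇒  -20p = -3  ⇒  p = 3/20.

p = 3/20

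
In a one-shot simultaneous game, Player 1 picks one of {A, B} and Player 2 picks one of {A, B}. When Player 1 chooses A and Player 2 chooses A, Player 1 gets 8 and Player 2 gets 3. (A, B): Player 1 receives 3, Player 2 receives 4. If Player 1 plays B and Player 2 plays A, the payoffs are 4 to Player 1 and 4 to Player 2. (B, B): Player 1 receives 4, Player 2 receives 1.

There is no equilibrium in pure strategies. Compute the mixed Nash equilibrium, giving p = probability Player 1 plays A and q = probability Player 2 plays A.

p = 3/4, q = 1/5

Set Player 2's expected payoff from A equal to that from B:
  Player 2's payoff to A: p·3 + (1−p)·4 = -p + 4
  Player 2's payoff to B: p·4 + (1−p)·1 = 3p + 1
  -p + 4 = 3p + 1  ⇒  -4p = -3  ⇒  p = 3/4.
In a mixed equilibrium Player 1 is indifferent between A and B; this condition fixes q.
  Player 1's payoff from A: q·8 + (1−q)·3 = 5q + 3
  Player 1's payoff from B: q·4 + (1−q)·4 = 4
  5q + 3 = 4  ⇒  5q = 1  ⇒  q = 1/5.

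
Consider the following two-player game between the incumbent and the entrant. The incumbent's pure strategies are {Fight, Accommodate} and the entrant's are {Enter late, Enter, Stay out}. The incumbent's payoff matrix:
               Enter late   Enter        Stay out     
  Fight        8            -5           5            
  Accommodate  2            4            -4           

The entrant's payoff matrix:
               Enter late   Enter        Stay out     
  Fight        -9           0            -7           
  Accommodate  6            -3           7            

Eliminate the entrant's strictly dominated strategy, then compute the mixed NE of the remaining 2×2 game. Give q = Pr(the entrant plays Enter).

The entrant's strategy Enter late is strictly dominated by Stay out: -7 > -9 and 7 > 6. Eliminate Enter late.
The entrant's mix must leave the incumbent indifferent between Fight and Accommodate.
  the incumbent's payoff from Fight: q·(-5) + (1−q)·5 = -10q + 5
  the incumbent's payoff from Accommodate: q·4 + (1−q)·(-4) = 8q - 4
  -10q + 5 = 8q - 4  ⇒  -18q = -9  ⇒  q = 1/2.

q = 1/2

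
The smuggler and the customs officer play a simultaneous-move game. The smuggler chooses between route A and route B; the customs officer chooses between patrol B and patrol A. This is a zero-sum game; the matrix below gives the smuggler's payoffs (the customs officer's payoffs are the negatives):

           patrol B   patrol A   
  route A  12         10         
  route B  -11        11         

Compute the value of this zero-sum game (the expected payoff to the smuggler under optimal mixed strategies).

For the smuggler to be willing to mix, the smuggler must be indifferent between route A and route B, which pins down the customs officer's mix.
  the smuggler's payoff from route A: q·12 + (1−q)·10 = 2q + 10
  the smuggler's payoff from route B: q·(-11) + (1−q)·11 = -22q + 11
  2q + 10 = -22q + 11  ⇒  24q = 1  ⇒  q = 1/24.
The value is the smuggler's expected payoff against this mix (using route A): (1/24)·12 + (23/24)·10 = 121/12.

v = 121/12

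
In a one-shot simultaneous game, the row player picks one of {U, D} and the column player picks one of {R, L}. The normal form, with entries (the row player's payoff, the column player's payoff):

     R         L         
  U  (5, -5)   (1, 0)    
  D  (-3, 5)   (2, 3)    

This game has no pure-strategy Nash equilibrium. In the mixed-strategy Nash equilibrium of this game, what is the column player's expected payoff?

15/7

Set the column player's expected payoff from R equal to that from L:
  the column player's expected payoff from R: p·(-5) + (1−p)·5 = -10p + 5
  the column player's expected payoff from L: p·0 + (1−p)·3 = -3p + 3
  -10p + 5 = -3p + 3  ⇒  -7p = -2  ⇒  p = 2/7.
At equilibrium the column player is indifferent across columns, so the column player's payoff equals the payoff from R: (2/7)·(-5) + (5/7)·5 = 15/7.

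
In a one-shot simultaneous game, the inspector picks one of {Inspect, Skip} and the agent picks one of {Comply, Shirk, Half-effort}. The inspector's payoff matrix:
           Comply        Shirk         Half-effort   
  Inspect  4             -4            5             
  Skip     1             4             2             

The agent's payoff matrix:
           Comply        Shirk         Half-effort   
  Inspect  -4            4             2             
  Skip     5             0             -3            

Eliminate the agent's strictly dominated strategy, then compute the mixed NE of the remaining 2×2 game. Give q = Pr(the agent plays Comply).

q = 8/11

The agent's strategy Half-effort is strictly dominated by Shirk: 4 > 2 and 0 > -3. Eliminate Half-effort.
The inspector's indifference between Inspect and Skip determines the agent's mixing probability q:
  the inspector's expected payoff from Inspect: q·4 + (1−q)·(-4) = 8q - 4
  the inspector's expected payoff from Skip: q·1 + (1−q)·4 = -3q + 4
  8q - 4 = -3q + 4  ⇒  11q = 8  ⇒  q = 8/11.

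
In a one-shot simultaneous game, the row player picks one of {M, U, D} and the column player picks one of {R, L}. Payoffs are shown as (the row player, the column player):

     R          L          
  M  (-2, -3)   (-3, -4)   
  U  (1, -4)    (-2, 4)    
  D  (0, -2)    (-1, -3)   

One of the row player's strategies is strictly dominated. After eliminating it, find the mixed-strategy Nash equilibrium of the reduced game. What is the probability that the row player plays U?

p = 1/9

The row player's strategy M is strictly dominated by U: 1 > -2 and -2 > -3. Eliminate M.
The row player's mix must leave the column player indifferent between R and L.
  the column player's expected payoff from R: p·(-4) + (1−p)·(-2) = -2p - 2
  the column player's expected payoff from L: p·4 + (1−p)·(-3) = 7p - 3
  -2p - 2 = 7p - 3  ⇒  -9p = -1  ⇒  p = 1/9.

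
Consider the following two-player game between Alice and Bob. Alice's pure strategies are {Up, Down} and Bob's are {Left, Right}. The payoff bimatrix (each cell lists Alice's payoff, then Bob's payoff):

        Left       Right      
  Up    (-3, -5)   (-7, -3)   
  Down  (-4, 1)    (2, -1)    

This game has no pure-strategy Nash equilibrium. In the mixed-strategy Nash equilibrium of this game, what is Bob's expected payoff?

For Bob to be willing to mix, Bob must be indifferent between Left and Right, which pins down Alice's mix.
  Bob's payoff from Left: p·(-5) + (1−p)·1 = -6p + 1
  Bob's payoff from Right: p·(-3) + (1−p)·(-1) = -2p - 1
  -6p + 1 = -2p - 1  ⇒  -4p = -2  ⇒  p = 1/2.
At equilibrium Bob is indifferent across columns, so Bob's payoff equals the payoff from Left: (1/2)·(-5) + (1/2)·1 = -2.

-2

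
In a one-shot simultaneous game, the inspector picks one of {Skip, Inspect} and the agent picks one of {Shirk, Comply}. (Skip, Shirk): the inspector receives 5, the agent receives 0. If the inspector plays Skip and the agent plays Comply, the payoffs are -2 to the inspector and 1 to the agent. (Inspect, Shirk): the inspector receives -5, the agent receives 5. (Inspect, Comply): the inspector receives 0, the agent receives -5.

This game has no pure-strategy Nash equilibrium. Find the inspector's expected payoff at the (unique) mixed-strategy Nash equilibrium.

Set the inspector's expected payoff from Skip equal to that from Inspect:
  the inspector's payoff to Skip: q·5 + (1−q)·(-2) = 7q - 2
  the inspector's payoff to Inspect: q·(-5) + (1−q)·0 = -5q
  7q - 2 = -5q  ⇒  12q = 2  ⇒  q = 1/6.
At equilibrium the inspector is indifferent across rows, so the inspector's payoff equals the payoff from Skip: (1/6)·5 + (5/6)·(-2) = -5/6.

-5/6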